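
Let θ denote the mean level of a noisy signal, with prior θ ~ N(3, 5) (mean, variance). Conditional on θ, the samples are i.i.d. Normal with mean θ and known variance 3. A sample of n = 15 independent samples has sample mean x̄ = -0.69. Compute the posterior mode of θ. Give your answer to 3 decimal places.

n = 15, x̄ = -0.69.
For a Normal prior and Normal likelihood with known variance, the posterior is Normal; its mode equals its mean, the precision-weighted average.
Prior precision 1/σ₀² = 1/5 = 0.2; data precision n/σ² = 15/3 = 5.
θ̂ = (0.2·3 + 5·(-0.69)) / (0.2 + 5) = (-2.85)/5.2 = -57/104 ≈ -0.548.

θ̂_MAP = -0.548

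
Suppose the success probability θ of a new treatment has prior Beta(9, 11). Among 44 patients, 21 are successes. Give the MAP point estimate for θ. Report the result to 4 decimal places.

θ̂_MAP = 0.4677

Prior: Beta(9, 11).
Data: 21 successes in 44 trials. The binomial likelihood contributes θ^21(1−θ)^23, so the posterior is Beta(9+21, 11+23) = Beta(30, 34).
For Beta(a, b) with a, b > 1 the mode is (a−1)/(a+b−2) = 29/62 ≈ 0.4677.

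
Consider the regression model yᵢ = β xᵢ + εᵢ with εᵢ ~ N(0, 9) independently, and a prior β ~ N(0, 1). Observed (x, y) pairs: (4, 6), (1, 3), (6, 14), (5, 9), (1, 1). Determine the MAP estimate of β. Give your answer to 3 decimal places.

log p(β | y) = −Σ(yᵢ − βxᵢ)²/(2·9) − β²/(2·1) + const.
Setting the derivative to zero: Σxᵢ(yᵢ − βxᵢ)/9 − β/1 = 0, so β = Σxᵢyᵢ / (Σxᵢ² + σ²/τ²).
Σxᵢyᵢ = 4·6 + 1·3 + 6·14 + 5·9 + 1·1 = 157; Σxᵢ² = 79; σ²/τ² = 9.
β̂_MAP = 157 / (79 + 9) = 157/88 ≈ 1.784.

β̂_MAP = 1.784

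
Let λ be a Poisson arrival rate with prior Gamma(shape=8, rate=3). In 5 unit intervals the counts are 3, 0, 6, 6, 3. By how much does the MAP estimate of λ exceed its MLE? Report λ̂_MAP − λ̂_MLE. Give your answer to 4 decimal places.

Σxᵢ = 18. Posterior is Gamma(26, 8); MAP = (26−1)/8 = 25/8 ≈ 3.12500.
MLE = x̄ = 18/5 ≈ 3.60000.
Difference = 25/8 − 18/5 = -19/40 ≈ -0.4750.

MAP − MLE = -0.4750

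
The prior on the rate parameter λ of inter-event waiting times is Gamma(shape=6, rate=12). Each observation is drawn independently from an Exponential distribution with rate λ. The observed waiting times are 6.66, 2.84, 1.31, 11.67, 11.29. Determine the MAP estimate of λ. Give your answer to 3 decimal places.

The Exponential(rate=λ) likelihood is ∝ λ^n e^(−λΣtᵢ). Here n = 5 and Σtᵢ = 6.66 + 2.84 + 1.31 + 11.67 + 11.29 = 33.77.
Posterior ∝ λ^5e^(−12λ) · λ^5e^(−33.77λ) = λ^10e^(−45.77λ), i.e. Gamma(11, 45.77).
Mode = (a−1)/b = 10/45.77 ≈ 0.218.

λ̂_MAP = 0.218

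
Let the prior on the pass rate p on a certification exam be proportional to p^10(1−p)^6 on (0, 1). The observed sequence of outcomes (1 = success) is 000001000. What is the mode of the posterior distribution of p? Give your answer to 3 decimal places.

p̂_MAP = 0.440

The prior density ∝ p^10(1−p)^6 is the kernel of Beta(11, 7).
Data: 1 success in 9 trials (from the sequence). The binomial likelihood contributes p(1−p)^8, so the posterior is Beta(11+1, 7+8) = Beta(12, 15).
For Beta(a, b) with a, b > 1 the mode is (a−1)/(a+b−2) = 11/25 ≈ 0.440.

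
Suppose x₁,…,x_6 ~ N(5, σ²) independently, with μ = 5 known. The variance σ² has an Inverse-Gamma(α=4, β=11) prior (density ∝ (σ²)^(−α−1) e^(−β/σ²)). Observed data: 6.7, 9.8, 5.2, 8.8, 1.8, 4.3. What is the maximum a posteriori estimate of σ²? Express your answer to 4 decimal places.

Sum of squared deviations about the known mean: SS = (6.7−5)² + (9.8−5)² + (5.2−5)² + (8.8−5)² + (1.8−5)² + (4.3−5)² = 51.14.
The Normal likelihood contributes (σ²)^(−n/2) exp(−SS/(2σ²)), so the posterior is Inverse-Gamma(α + n/2, β + SS/2) = Inverse-Gamma(7, 36.57).
The mode of Inverse-Gamma(a, b) is b/(a+1) = 36.57/8 ≈ 4.5713.

σ̂²_MAP = 4.5713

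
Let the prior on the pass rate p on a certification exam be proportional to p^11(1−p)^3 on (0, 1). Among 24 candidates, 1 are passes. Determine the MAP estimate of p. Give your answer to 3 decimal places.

p̂_MAP = 0.316

The prior density ∝ p^11(1−p)^3 is the kernel of Beta(12, 4).
Data: 1 success in 24 trials. The binomial likelihood contributes p(1−p)^23, so the posterior is Beta(12+1, 4+23) = Beta(13, 27).
For Beta(a, b) with a, b > 1 the mode is (a−1)/(a+b−2) = 12/38 ≈ 0.316.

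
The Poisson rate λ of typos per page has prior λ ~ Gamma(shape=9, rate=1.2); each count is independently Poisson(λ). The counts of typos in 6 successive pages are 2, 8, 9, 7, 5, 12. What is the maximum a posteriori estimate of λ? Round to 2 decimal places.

Σxᵢ = 2+8+9+7+5+12 = 43, with n = 6.
Posterior ∝ λ^8e^(−1.2λ) · λ^43e^(−6λ) = λ^51e^(−7.2λ), i.e. Gamma(shape=52, rate=7.2).
The mode of a Gamma(a, b) with a ≥ 1 (shape–rate) is (a−1)/b = 51/7.2 ≈ 7.08.

λ̂_MAP = 7.08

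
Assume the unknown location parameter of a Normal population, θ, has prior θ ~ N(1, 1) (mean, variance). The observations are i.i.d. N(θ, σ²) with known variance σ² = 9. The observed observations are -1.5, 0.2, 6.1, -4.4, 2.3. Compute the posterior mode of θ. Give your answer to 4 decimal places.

n = 5; x̄ = ((-1.5) + 0.2 + 6.1 + (-4.4) + 2.3)/5 = 2.7/5 = 0.54.
For a Normal prior and Normal likelihood with known variance, the posterior is Normal; its mode equals its mean, the precision-weighted average.
Prior precision 1/σ₀² = 1/1 = 1; data precision n/σ² = 5/9.
θ̂ = (1·1 + (5/9)·0.54) / (1 + 5/9) = 1.3/(14/9) = 117/140 ≈ 0.8357.

θ̂_MAP = 0.8357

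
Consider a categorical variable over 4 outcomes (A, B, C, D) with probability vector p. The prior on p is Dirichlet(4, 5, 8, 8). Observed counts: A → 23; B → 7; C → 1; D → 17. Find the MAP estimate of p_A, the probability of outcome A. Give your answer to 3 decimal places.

MAP estimate of p_A = 0.377

The posterior is Dirichlet(αᵢ + nᵢ) = Dirichlet(27, 12, 9, 25).
For a Dirichlet(a₁,…,a_K) with all aᵢ > 1, the mode has j-th component (aⱼ − 1)/(Σaᵢ − K).
Here Σaᵢ = 73 and K = 4, so p_A = (27 − 1)/(73 − 4) = 26/69 ≈ 0.377.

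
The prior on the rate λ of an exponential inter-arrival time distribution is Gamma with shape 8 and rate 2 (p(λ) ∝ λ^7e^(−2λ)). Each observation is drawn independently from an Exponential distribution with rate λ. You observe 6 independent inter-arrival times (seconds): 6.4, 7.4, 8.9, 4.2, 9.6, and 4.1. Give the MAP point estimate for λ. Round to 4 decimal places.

λ̂_MAP = 0.3052

The Exponential(rate=λ) likelihood is ∝ λ^n e^(−λΣtᵢ). Here n = 6 and Σtᵢ = 6.4 + 7.4 + 8.9 + 4.2 + 9.6 + 4.1 = 40.6.
Posterior ∝ λ^7e^(−2λ) · λ^6e^(−40.6λ) = λ^13e^(−42.6λ), i.e. Gamma(14, 42.6).
Mode = (a−1)/b = 13/42.6 ≈ 0.3052.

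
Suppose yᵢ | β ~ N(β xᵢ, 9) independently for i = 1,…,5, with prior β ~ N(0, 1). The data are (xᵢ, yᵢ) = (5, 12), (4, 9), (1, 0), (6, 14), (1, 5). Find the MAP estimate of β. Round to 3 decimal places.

β̂_MAP = 2.102

log p(β | y) = −Σ(yᵢ − βxᵢ)²/(2·9) − β²/(2·1) + const.
Setting the derivative to zero: Σxᵢ(yᵢ − βxᵢ)/9 − β/1 = 0, so β = Σxᵢyᵢ / (Σxᵢ² + σ²/τ²).
Σxᵢyᵢ = 5·12 + 4·9 + 1·0 + 6·14 + 1·5 = 185; Σxᵢ² = 79; σ²/τ² = 9.
β̂_MAP = 185 / (79 + 9) = 185/88 ≈ 2.102.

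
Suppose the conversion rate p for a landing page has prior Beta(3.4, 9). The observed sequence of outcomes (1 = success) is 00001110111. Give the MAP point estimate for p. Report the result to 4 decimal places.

p̂_MAP = 0.3925

Prior: Beta(3.4, 9).
Data: 6 successes in 11 trials (from the sequence). The binomial likelihood contributes p^6(1−p)^5, so the posterior is Beta(3.4+6, 9+5) = Beta(9.4, 14).
For Beta(a, b) with a, b > 1 the mode is (a−1)/(a+b−2) = 8.4/21.4 ≈ 0.3925.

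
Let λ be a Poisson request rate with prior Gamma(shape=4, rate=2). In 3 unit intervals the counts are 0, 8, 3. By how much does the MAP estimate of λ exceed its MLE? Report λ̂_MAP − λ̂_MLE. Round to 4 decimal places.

Σxᵢ = 11. Posterior is Gamma(15, 5); MAP = (15−1)/5 = 14/5 ≈ 2.80000.
MLE = x̄ = 11/3 ≈ 3.66667.
Difference = 14/5 − 11/3 = -13/15 ≈ -0.8667.

MAP − MLE = -0.8667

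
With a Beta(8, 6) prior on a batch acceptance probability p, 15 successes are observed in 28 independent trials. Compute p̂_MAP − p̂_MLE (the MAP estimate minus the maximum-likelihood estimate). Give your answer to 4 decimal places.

Posterior is Beta(23, 19); MAP = (23−1)/(42−2) = 22/40 ≈ 0.55000.
MLE ignores the prior: p̂_MLE = k/n = 15/28 ≈ 0.53571.
Difference = 22/40 − 15/28 = 1/70 ≈ 0.0143.

MAP − MLE = 0.0143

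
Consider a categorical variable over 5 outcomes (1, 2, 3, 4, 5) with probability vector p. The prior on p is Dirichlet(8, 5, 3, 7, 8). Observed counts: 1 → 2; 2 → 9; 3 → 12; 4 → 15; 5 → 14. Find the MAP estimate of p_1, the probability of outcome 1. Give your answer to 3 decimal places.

The posterior is Dirichlet(αᵢ + nᵢ) = Dirichlet(10, 14, 15, 22, 22).
For a Dirichlet(a₁,…,a_K) with all aᵢ > 1, the mode has j-th component (aⱼ − 1)/(Σaᵢ − K).
Here Σaᵢ = 83 and K = 5, so p_1 = (10 − 1)/(83 − 5) = 9/78 ≈ 0.115.

MAP estimate: 0.115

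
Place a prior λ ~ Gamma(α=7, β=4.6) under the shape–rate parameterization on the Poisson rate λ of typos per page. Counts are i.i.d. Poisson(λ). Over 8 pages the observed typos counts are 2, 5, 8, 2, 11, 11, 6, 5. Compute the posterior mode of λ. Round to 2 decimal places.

λ̂_MAP = 4.44

Σxᵢ = 2+5+8+2+11+11+6+5 = 50, with n = 8.
Posterior ∝ λ^6e^(−4.6λ) · λ^50e^(−8λ) = λ^56e^(−12.6λ), i.e. Gamma(shape=57, rate=12.6).
The mode of a Gamma(a, b) with a ≥ 1 (shape–rate) is (a−1)/b = 56/12.6 ≈ 4.44.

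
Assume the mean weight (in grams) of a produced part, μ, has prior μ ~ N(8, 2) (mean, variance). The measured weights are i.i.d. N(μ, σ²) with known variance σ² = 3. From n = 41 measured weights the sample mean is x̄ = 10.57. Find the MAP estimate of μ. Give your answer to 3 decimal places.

μ̂_MAP = 10.479

n = 41, x̄ = 10.57.
For a Normal prior and Normal likelihood with known variance, the posterior is Normal; its mode equals its mean, the precision-weighted average.
Prior precision 1/σ₀² = 1/2 = 0.5; data precision n/σ² = 41/3.
μ̂ = (0.5·8 + (41/3)·10.57) / (0.5 + 41/3) = (44537/300)/(85/6) = 44537/4250 ≈ 10.479.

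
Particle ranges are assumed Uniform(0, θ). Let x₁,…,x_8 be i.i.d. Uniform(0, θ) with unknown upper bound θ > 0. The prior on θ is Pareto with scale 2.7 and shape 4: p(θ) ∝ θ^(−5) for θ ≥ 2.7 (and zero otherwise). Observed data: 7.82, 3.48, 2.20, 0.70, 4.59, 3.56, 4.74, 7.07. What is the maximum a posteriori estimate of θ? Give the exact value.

The Uniform(0, θ) likelihood is θ^(−n) for θ ≥ max(xᵢ), zero otherwise. Here max(xᵢ) = 7.82.
Posterior ∝ θ^(−5) · θ^(−8) = θ^(−13) on θ ≥ max(2.7, 7.82) = 7.82.
This density is strictly decreasing in θ, so the posterior mode lies at the lower boundary of the support.

θ̂_MAP = 7.82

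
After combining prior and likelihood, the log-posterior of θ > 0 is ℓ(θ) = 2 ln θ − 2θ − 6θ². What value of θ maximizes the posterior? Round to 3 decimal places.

ℓ'(θ) = 2/θ − 2 − 12θ. Setting this to zero and multiplying by θ: 12θ² + 2θ − 2 = 0.
θ = (−2 + √(2² + 4·12·2)) / (2·12) = (−2 + √100) / 24 = (−2 + 10)/24 = 1/3.
ℓ''(θ) = −2/θ² − 12 < 0, confirming a maximum.

θ̂_MAP = 0.333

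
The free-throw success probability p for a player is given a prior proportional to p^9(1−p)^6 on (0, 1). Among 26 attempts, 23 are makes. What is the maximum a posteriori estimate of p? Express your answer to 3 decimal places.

The prior density ∝ p^9(1−p)^6 is the kernel of Beta(10, 7).
Data: 23 successes in 26 trials. The binomial likelihood contributes p^23(1−p)^3, so the posterior is Beta(10+23, 7+3) = Beta(33, 10).
For Beta(a, b) with a, b > 1 the mode is (a−1)/(a+b−2) = 32/41 ≈ 0.780.

p̂_MAP = 0.780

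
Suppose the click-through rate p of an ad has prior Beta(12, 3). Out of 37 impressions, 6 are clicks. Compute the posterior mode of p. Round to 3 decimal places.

Prior: Beta(12, 3).
Data: 6 successes in 37 trials. The binomial likelihood contributes p^6(1−p)^31, so the posterior is Beta(12+6, 3+31) = Beta(18, 34).
For Beta(a, b) with a, b > 1 the mode is (a−1)/(a+b−2) = 17/50 ≈ 0.340.

p̂_MAP = 0.340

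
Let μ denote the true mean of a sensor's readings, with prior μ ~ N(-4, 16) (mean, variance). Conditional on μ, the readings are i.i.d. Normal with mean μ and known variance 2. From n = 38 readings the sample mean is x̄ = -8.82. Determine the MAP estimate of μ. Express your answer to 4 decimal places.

μ̂_MAP = -8.8042

n = 38, x̄ = -8.82.
For a Normal prior and Normal likelihood with known variance, the posterior is Normal; its mode equals its mean, the precision-weighted average.
Prior precision 1/σ₀² = 1/16 = 0.0625; data precision n/σ² = 38/2 = 19.
μ̂ = (0.0625·(-4) + 19·(-8.82)) / (0.0625 + 19) = (-167.83)/19.0625 = -67132/7625 ≈ -8.8042.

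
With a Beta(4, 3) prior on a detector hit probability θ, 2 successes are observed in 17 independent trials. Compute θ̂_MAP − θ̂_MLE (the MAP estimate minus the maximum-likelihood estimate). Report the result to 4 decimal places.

MAP − MLE = 0.1096

Posterior is Beta(6, 18); MAP = (6−1)/(24−2) = 5/22 ≈ 0.22727.
MLE ignores the prior: θ̂_MLE = k/n = 2/17 ≈ 0.11765.
Difference = 5/22 − 2/17 = 41/374 ≈ 0.1096.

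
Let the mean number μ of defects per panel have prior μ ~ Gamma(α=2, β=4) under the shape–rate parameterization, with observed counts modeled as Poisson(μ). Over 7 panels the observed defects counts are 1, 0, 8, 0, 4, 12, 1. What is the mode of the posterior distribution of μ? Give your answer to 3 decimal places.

μ̂_MAP = 2.455

Σxᵢ = 1+0+8+0+4+12+1 = 26, with n = 7.
Posterior ∝ μe^(−4μ) · μ^26e^(−7μ) = μ^27e^(−11μ), i.e. Gamma(shape=28, rate=11).
The mode of a Gamma(a, b) with a ≥ 1 (shape–rate) is (a−1)/b = 27/11 ≈ 2.455.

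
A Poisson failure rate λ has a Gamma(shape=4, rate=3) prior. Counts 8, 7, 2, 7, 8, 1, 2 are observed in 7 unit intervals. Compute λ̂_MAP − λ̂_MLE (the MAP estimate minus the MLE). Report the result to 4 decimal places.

MAP − MLE = -1.2000

Σxᵢ = 35. Posterior is Gamma(39, 10); MAP = (39−1)/10 = 38/10 ≈ 3.80000.
MLE = x̄ = 35/7 ≈ 5.00000.
Difference = 38/10 − 35/7 = -6/5 ≈ -1.2000.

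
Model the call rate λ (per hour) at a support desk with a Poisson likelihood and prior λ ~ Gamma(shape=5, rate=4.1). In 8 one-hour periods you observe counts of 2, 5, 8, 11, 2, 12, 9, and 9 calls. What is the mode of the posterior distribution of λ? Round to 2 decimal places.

λ̂_MAP = 5.12

Σxᵢ = 2+5+8+11+2+12+9+9 = 58, with n = 8.
Posterior ∝ λ^4e^(−4.1λ) · λ^58e^(−8λ) = λ^62e^(−12.1λ), i.e. Gamma(shape=63, rate=12.1).
The mode of a Gamma(a, b) with a ≥ 1 (shape–rate) is (a−1)/b = 62/12.1 ≈ 5.12.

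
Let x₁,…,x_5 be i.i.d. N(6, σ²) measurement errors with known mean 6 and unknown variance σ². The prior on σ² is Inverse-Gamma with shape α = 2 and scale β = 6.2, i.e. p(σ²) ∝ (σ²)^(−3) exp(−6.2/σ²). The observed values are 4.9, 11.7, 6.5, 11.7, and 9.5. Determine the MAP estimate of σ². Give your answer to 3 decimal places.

σ̂²_MAP = 8.281

Sum of squared deviations about the known mean: SS = (4.9−6)² + (11.7−6)² + (6.5−6)² + (11.7−6)² + (9.5−6)² = 78.69.
The Normal likelihood contributes (σ²)^(−n/2) exp(−SS/(2σ²)), so the posterior is Inverse-Gamma(α + n/2, β + SS/2) = Inverse-Gamma(4.5, 45.545).
The mode of Inverse-Gamma(a, b) is b/(a+1) = 45.545/5.5 ≈ 8.281.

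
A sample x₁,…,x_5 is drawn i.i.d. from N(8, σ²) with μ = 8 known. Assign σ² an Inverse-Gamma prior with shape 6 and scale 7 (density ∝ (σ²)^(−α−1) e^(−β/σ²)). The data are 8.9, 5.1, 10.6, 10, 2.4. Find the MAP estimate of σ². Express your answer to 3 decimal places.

Sum of squared deviations about the known mean: SS = (8.9−8)² + (5.1−8)² + (10.6−8)² + (10−8)² + (2.4−8)² = 51.34.
The Normal likelihood contributes (σ²)^(−n/2) exp(−SS/(2σ²)), so the posterior is Inverse-Gamma(α + n/2, β + SS/2) = Inverse-Gamma(8.5, 32.67).
The mode of Inverse-Gamma(a, b) is b/(a+1) = 32.67/9.5 ≈ 3.439.

σ̂²_MAP = 3.439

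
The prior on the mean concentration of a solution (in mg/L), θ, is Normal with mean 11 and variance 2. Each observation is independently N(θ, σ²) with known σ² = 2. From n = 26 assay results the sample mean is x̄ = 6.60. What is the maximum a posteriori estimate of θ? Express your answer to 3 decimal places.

n = 26, x̄ = 6.60.
For a Normal prior and Normal likelihood with known variance, the posterior is Normal; its mode equals its mean, the precision-weighted average.
Prior precision 1/σ₀² = 1/2 = 0.5; data precision n/σ² = 26/2 = 13.
θ̂ = (0.5·11 + 13·6.6) / (0.5 + 13) = 91.3/13.5 = 913/135 ≈ 6.763.

θ̂_MAP = 6.763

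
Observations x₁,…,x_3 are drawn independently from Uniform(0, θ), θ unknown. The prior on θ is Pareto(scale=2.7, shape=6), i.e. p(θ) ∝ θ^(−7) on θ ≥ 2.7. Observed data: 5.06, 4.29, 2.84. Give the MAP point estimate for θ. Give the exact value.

The Uniform(0, θ) likelihood is θ^(−n) for θ ≥ max(xᵢ), zero otherwise. Here max(xᵢ) = 5.06.
Posterior ∝ θ^(−7) · θ^(−3) = θ^(−10) on θ ≥ max(2.7, 5.06) = 5.06.
This density is strictly decreasing in θ, so the posterior mode lies at the lower boundary of the support.

θ̂_MAP = 5.06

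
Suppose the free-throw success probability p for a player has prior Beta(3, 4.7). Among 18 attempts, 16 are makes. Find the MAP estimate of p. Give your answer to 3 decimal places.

Prior: Beta(3, 4.7).
Data: 16 successes in 18 trials. The binomial likelihood contributes p^16(1−p)^2, so the posterior is Beta(3+16, 4.7+2) = Beta(19, 6.7).
For Beta(a, b) with a, b > 1 the mode is (a−1)/(a+b−2) = 18/23.7 ≈ 0.759.

p̂_MAP = 0.759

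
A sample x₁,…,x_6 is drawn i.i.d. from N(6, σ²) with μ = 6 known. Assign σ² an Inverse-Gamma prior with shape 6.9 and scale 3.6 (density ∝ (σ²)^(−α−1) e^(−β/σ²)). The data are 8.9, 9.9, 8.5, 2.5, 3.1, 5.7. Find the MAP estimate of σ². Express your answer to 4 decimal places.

σ̂²_MAP = 2.6523

Sum of squared deviations about the known mean: SS = (8.9−6)² + (9.9−6)² + (8.5−6)² + (2.5−6)² + (3.1−6)² + (5.7−6)² = 50.62.
The Normal likelihood contributes (σ²)^(−n/2) exp(−SS/(2σ²)), so the posterior is Inverse-Gamma(α + n/2, β + SS/2) = Inverse-Gamma(9.9, 28.91).
The mode of Inverse-Gamma(a, b) is b/(a+1) = 28.91/10.9 ≈ 2.6523.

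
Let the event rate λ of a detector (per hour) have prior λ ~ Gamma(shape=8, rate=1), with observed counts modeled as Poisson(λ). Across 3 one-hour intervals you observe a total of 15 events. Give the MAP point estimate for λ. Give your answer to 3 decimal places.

Σxᵢ = 15, n = 3.
Posterior ∝ λ^7e^(−1λ) · λ^15e^(−3λ) = λ^22e^(−4λ), i.e. Gamma(shape=23, rate=4).
The mode of a Gamma(a, b) with a ≥ 1 (shape–rate) is (a−1)/b = 22/4 ≈ 5.500.

λ̂_MAP = 5.500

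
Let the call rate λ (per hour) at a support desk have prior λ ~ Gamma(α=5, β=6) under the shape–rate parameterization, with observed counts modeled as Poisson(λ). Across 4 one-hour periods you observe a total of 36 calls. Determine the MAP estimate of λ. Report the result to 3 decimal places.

Σxᵢ = 36, n = 4.
Posterior ∝ λ^4e^(−6λ) · λ^36e^(−4λ) = λ^40e^(−10λ), i.e. Gamma(shape=41, rate=10).
The mode of a Gamma(a, b) with a ≥ 1 (shape–rate) is (a−1)/b = 40/10 ≈ 4.000.

λ̂_MAP = 4.000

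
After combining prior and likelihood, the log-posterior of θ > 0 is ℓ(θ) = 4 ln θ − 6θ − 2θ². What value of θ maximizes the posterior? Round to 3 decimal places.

θ̂_MAP = 0.500

ℓ'(θ) = 4/θ − 6 − 4θ. Setting this to zero and multiplying by θ: 4θ² + 6θ − 4 = 0.
θ = (−6 + √(6² + 4·4·4)) / (2·4) = (−6 + √100) / 8 = (−6 + 10)/8 = 1/2.
ℓ''(θ) = −4/θ² − 4 < 0, confirming a maximum.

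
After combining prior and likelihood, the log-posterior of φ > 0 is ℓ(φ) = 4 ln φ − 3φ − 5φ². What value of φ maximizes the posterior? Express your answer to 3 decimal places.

φ̂_MAP = 0.500

ℓ'(φ) = 4/φ − 3 − 10φ. Setting this to zero and multiplying by φ: 10φ² + 3φ − 4 = 0.
φ = (−3 + √(3² + 4·10·4)) / (2·10) = (−3 + √169) / 20 = (−3 + 13)/20 = 1/2.
ℓ''(φ) = −4/φ² − 10 < 0, confirming a maximum.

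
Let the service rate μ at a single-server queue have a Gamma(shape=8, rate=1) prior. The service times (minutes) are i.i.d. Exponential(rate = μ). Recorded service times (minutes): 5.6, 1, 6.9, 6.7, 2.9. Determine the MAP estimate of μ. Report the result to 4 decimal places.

μ̂_MAP = 0.4979

The Exponential(rate=μ) likelihood is ∝ μ^n e^(−μΣtᵢ). Here n = 5 and Σtᵢ = 5.6 + 1 + 6.9 + 6.7 + 2.9 = 23.1.
Posterior ∝ μ^7e^(−1μ) · μ^5e^(−23.1μ) = μ^12e^(−24.1μ), i.e. Gamma(13, 24.1).
Mode = (a−1)/b = 12/24.1 ≈ 0.4979.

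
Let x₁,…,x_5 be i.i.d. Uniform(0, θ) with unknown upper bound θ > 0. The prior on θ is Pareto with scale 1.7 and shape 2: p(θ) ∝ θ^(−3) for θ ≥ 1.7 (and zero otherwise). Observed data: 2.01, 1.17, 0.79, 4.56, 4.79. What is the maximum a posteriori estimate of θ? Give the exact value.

The Uniform(0, θ) likelihood is θ^(−n) for θ ≥ max(xᵢ), zero otherwise. Here max(xᵢ) = 4.79.
Posterior ∝ θ^(−3) · θ^(−5) = θ^(−8) on θ ≥ max(1.7, 4.79) = 4.79.
This density is strictly decreasing in θ, so the posterior mode lies at the lower boundary of the support.

θ̂_MAP = 4.79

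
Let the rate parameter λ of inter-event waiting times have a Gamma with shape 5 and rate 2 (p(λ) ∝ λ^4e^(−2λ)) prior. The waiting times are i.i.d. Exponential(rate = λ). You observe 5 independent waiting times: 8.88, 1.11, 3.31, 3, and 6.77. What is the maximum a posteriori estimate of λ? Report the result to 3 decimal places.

λ̂_MAP = 0.359

The Exponential(rate=λ) likelihood is ∝ λ^n e^(−λΣtᵢ). Here n = 5 and Σtᵢ = 8.88 + 1.11 + 3.31 + 3 + 6.77 = 23.07.
Posterior ∝ λ^4e^(−2λ) · λ^5e^(−23.07λ) = λ^9e^(−25.07λ), i.e. Gamma(10, 25.07).
Mode = (a−1)/b = 9/25.07 ≈ 0.359.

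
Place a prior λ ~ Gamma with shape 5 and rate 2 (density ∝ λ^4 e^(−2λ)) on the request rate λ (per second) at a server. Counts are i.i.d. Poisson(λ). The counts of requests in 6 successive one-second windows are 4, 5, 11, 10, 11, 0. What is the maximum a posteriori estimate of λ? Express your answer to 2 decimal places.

Σxᵢ = 4+5+11+10+11+0 = 41, with n = 6.
Posterior ∝ λ^4e^(−2λ) · λ^41e^(−6λ) = λ^45e^(−8λ), i.e. Gamma(shape=46, rate=8).
The mode of a Gamma(a, b) with a ≥ 1 (shape–rate) is (a−1)/b = 45/8 ≈ 5.63.

λ̂_MAP = 5.63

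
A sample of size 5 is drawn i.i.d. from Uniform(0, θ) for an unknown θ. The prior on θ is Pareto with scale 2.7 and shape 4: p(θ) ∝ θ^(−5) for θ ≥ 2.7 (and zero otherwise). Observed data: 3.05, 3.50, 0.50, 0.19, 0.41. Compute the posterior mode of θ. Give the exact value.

θ̂_MAP = 3.50

The Uniform(0, θ) likelihood is θ^(−n) for θ ≥ max(xᵢ), zero otherwise. Here max(xᵢ) = 3.50.
Posterior ∝ θ^(−5) · θ^(−5) = θ^(−10) on θ ≥ max(2.7, 3.50) = 3.50.
This density is strictly decreasing in θ, so the posterior mode lies at the lower boundary of the support.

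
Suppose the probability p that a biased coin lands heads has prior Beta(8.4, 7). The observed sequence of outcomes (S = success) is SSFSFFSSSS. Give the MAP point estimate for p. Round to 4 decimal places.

Prior: Beta(8.4, 7).
Data: 7 successes in 10 trials (from the sequence). The binomial likelihood contributes p^7(1−p)^3, so the posterior is Beta(8.4+7, 7+3) = Beta(15.4, 10).
For Beta(a, b) with a, b > 1 the mode is (a−1)/(a+b−2) = 14.4/23.4 ≈ 0.6154.

p̂_MAP = 0.6154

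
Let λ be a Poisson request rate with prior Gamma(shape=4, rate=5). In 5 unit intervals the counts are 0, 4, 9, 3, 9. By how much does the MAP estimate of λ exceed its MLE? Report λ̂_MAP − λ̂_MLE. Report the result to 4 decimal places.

Σxᵢ = 25. Posterior is Gamma(29, 10); MAP = (29−1)/10 = 28/10 ≈ 2.80000.
MLE = x̄ = 25/5 ≈ 5.00000.
Difference = 28/10 − 25/5 = -11/5 ≈ -2.2000.

MAP − MLE = -2.2000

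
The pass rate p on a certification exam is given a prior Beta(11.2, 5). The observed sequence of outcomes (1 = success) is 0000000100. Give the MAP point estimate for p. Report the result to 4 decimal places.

p̂_MAP = 0.4628

Prior: Beta(11.2, 5).
Data: 1 success in 10 trials (from the sequence). The binomial likelihood contributes p(1−p)^9, so the posterior is Beta(11.2+1, 5+9) = Beta(12.2, 14).
For Beta(a, b) with a, b > 1 the mode is (a−1)/(a+b−2) = 11.2/24.2 ≈ 0.4628.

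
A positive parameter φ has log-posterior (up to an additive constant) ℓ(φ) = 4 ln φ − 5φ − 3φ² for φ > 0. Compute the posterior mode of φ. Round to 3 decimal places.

ℓ'(φ) = 4/φ − 5 − 6φ. Setting this to zero and multiplying by φ: 6φ² + 5φ − 4 = 0.
φ = (−5 + √(5² + 4·6·4)) / (2·6) = (−5 + √121) / 12 = (−5 + 11)/12 = 1/2.
ℓ''(φ) = −4/φ² − 6 < 0, confirming a maximum.

φ̂_MAP = 0.500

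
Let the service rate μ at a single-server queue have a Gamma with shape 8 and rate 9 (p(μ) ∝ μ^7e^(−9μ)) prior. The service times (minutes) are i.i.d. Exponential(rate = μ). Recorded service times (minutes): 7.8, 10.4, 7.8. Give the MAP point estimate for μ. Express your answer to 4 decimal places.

μ̂_MAP = 0.2857

The Exponential(rate=μ) likelihood is ∝ μ^n e^(−μΣtᵢ). Here n = 3 and Σtᵢ = 7.8 + 10.4 + 7.8 = 26.
Posterior ∝ μ^7e^(−9μ) · μ^3e^(−26μ) = μ^10e^(−35μ), i.e. Gamma(11, 35).
Mode = (a−1)/b = 10/35 ≈ 0.2857.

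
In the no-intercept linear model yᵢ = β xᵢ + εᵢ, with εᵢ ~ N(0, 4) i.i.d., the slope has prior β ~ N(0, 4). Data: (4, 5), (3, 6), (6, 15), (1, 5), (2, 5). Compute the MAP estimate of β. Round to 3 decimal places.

β̂_MAP = 2.134

log p(β | y) = −Σ(yᵢ − βxᵢ)²/(2·4) − β²/(2·4) + const.
Setting the derivative to zero: Σxᵢ(yᵢ − βxᵢ)/4 − β/4 = 0, so β = Σxᵢyᵢ / (Σxᵢ² + σ²/τ²).
Σxᵢyᵢ = 4·5 + 3·6 + 6·15 + 1·5 + 2·5 = 143; Σxᵢ² = 66; σ²/τ² = 1.
β̂_MAP = 143 / (66 + 1) = 143/67 ≈ 2.134.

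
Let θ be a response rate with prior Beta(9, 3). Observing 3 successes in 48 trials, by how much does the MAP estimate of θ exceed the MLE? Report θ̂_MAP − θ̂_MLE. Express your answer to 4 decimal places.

MAP − MLE = 0.1272

Posterior is Beta(12, 48); MAP = (12−1)/(60−2) = 11/58 ≈ 0.18966.
MLE ignores the prior: θ̂_MLE = k/n = 3/48 ≈ 0.06250.
Difference = 11/58 − 3/48 = 59/464 ≈ 0.1272.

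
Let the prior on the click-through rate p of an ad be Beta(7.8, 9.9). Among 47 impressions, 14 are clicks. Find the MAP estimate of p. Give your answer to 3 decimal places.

p̂_MAP = 0.332

Prior: Beta(7.8, 9.9).
Data: 14 successes in 47 trials. The binomial likelihood contributes p^14(1−p)^33, so the posterior is Beta(7.8+14, 9.9+33) = Beta(21.8, 42.9).
For Beta(a, b) with a, b > 1 the mode is (a−1)/(a+b−2) = 20.8/62.7 ≈ 0.332.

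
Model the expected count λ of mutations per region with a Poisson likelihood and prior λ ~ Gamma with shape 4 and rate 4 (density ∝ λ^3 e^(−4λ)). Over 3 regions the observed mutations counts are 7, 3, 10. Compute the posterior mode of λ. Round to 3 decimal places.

λ̂_MAP = 3.286

Σxᵢ = 7+3+10 = 20, with n = 3.
Posterior ∝ λ^3e^(−4λ) · λ^20e^(−3λ) = λ^23e^(−7λ), i.e. Gamma(shape=24, rate=7).
The mode of a Gamma(a, b) with a ≥ 1 (shape–rate) is (a−1)/b = 23/7 ≈ 3.286.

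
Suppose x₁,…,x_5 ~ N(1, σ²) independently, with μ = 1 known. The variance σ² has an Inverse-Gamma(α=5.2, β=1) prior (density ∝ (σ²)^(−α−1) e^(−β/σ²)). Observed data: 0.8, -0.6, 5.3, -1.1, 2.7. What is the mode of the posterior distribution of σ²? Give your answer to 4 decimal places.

σ̂²_MAP = 1.7466

Sum of squared deviations about the known mean: SS = (0.8−1)² + (-0.6−1)² + (5.3−1)² + (-1.1−1)² + (2.7−1)² = 28.39.
The Normal likelihood contributes (σ²)^(−n/2) exp(−SS/(2σ²)), so the posterior is Inverse-Gamma(α + n/2, β + SS/2) = Inverse-Gamma(7.7, 15.195).
The mode of Inverse-Gamma(a, b) is b/(a+1) = 15.195/8.7 ≈ 1.7466.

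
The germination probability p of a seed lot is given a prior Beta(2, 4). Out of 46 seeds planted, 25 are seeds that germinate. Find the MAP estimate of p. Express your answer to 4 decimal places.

Prior: Beta(2, 4).
Data: 25 successes in 46 trials. The binomial likelihood contributes p^25(1−p)^21, so the posterior is Beta(2+25, 4+21) = Beta(27, 25).
For Beta(a, b) with a, b > 1 the mode is (a−1)/(a+b−2) = 26/50 ≈ 0.5200.

p̂_MAP = 0.5200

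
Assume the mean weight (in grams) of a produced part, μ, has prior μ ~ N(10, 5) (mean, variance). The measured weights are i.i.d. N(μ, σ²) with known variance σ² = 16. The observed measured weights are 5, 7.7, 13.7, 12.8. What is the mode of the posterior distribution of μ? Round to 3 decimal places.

n = 4; x̄ = (5 + 7.7 + 13.7 + 12.8)/4 = 39.2/4 = 9.8.
For a Normal prior and Normal likelihood with known variance, the posterior is Normal; its mode equals its mean, the precision-weighted average.
Prior precision 1/σ₀² = 1/5 = 0.2; data precision n/σ² = 4/16 = 0.25.
μ̂ = (0.2·10 + 0.25·9.8) / (0.2 + 0.25) = 4.45/0.45 = 89/9 ≈ 9.889.

μ̂_MAP = 9.889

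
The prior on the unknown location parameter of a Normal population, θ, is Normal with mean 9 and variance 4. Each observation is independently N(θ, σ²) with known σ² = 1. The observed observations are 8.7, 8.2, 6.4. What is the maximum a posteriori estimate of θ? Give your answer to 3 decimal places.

θ̂_MAP = 7.862

n = 3; x̄ = (8.7 + 8.2 + 6.4)/3 = 23.3/3 = 233/30 ≈ 7.7667.
For a Normal prior and Normal likelihood with known variance, the posterior is Normal; its mode equals its mean, the precision-weighted average.
Prior precision 1/σ₀² = 1/4 = 0.25; data precision n/σ² = 3/1 = 3.
θ̂ = (0.25·9 + 3·(233/30)) / (0.25 + 3) = 25.55/3.25 = 511/65 ≈ 7.862.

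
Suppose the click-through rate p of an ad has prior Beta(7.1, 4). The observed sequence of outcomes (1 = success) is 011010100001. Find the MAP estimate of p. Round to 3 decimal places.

p̂_MAP = 0.526

Prior: Beta(7.1, 4).
Data: 5 successes in 12 trials (from the sequence). The binomial likelihood contributes p^5(1−p)^7, so the posterior is Beta(7.1+5, 4+7) = Beta(12.1, 11).
For Beta(a, b) with a, b > 1 the mode is (a−1)/(a+b−2) = 11.1/21.1 ≈ 0.526.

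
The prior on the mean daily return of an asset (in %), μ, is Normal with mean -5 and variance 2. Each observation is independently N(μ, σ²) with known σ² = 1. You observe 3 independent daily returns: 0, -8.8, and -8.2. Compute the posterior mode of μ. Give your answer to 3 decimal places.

n = 3; x̄ = (0 + (-8.8) + (-8.2))/3 = -17/3 = -17/3 ≈ -5.6667.
For a Normal prior and Normal likelihood with known variance, the posterior is Normal; its mode equals its mean, the precision-weighted average.
Prior precision 1/σ₀² = 1/2 = 0.5; data precision n/σ² = 3/1 = 3.
μ̂ = (0.5·(-5) + 3·(-17/3)) / (0.5 + 3) = (-19.5)/3.5 = -39/7 ≈ -5.571.

μ̂_MAP = -5.571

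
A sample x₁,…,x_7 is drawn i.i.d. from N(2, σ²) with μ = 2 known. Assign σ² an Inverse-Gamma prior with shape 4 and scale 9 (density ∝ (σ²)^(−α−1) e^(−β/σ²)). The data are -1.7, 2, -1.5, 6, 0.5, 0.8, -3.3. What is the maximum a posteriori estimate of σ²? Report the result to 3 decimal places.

σ̂²_MAP = 5.395

Sum of squared deviations about the known mean: SS = (-1.7−2)² + (2−2)² + (-1.5−2)² + (6−2)² + (0.5−2)² + (0.8−2)² + (-3.3−2)² = 73.72.
The Normal likelihood contributes (σ²)^(−n/2) exp(−SS/(2σ²)), so the posterior is Inverse-Gamma(α + n/2, β + SS/2) = Inverse-Gamma(7.5, 45.86).
The mode of Inverse-Gamma(a, b) is b/(a+1) = 45.86/8.5 ≈ 5.395.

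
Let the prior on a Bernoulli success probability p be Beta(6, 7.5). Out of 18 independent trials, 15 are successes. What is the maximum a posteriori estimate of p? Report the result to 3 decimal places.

Prior: Beta(6, 7.5).
Data: 15 successes in 18 trials. The binomial likelihood contributes p^15(1−p)^3, so the posterior is Beta(6+15, 7.5+3) = Beta(21, 10.5).
For Beta(a, b) with a, b > 1 the mode is (a−1)/(a+b−2) = 20/29.5 ≈ 0.678.

p̂_MAP = 0.678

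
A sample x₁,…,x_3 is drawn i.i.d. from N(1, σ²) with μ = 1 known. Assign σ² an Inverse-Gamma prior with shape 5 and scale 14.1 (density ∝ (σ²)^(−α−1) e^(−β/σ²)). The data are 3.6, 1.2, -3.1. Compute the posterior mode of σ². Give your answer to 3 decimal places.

σ̂²_MAP = 3.454

Sum of squared deviations about the known mean: SS = (3.6−1)² + (1.2−1)² + (-3.1−1)² = 23.61.
The Normal likelihood contributes (σ²)^(−n/2) exp(−SS/(2σ²)), so the posterior is Inverse-Gamma(α + n/2, β + SS/2) = Inverse-Gamma(6.5, 25.905).
The mode of Inverse-Gamma(a, b) is b/(a+1) = 25.905/7.5 ≈ 3.454.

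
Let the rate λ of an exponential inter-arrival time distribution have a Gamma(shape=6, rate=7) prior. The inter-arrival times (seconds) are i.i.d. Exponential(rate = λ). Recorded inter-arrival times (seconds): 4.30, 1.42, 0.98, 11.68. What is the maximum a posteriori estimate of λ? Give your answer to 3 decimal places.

The Exponential(rate=λ) likelihood is ∝ λ^n e^(−λΣtᵢ). Here n = 4 and Σtᵢ = 4.30 + 1.42 + 0.98 + 11.68 = 18.38.
Posterior ∝ λ^5e^(−7λ) · λ^4e^(−18.38λ) = λ^9e^(−25.38λ), i.e. Gamma(10, 25.38).
Mode = (a−1)/b = 9/25.38 ≈ 0.355.

λ̂_MAP = 0.355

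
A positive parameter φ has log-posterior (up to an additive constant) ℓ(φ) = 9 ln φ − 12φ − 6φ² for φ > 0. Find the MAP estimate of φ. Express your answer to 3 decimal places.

ℓ'(φ) = 9/φ − 12 − 12φ. Setting this to zero and multiplying by φ: 12φ² + 12φ − 9 = 0.
φ = (−12 + √(12² + 4·12·9)) / (2·12) = (−12 + √576) / 24 = (−12 + 24)/24 = 1/2.
ℓ''(φ) = −9/φ² − 12 < 0, confirming a maximum.

φ̂_MAP = 0.500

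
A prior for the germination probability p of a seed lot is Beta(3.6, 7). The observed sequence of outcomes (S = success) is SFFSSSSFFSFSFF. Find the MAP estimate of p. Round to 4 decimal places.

Prior: Beta(3.6, 7).
Data: 7 successes in 14 trials (from the sequence). The binomial likelihood contributes p^7(1−p)^7, so the posterior is Beta(3.6+7, 7+7) = Beta(10.6, 14).
For Beta(a, b) with a, b > 1 the mode is (a−1)/(a+b−2) = 9.6/22.6 ≈ 0.4248.

p̂_MAP = 0.4248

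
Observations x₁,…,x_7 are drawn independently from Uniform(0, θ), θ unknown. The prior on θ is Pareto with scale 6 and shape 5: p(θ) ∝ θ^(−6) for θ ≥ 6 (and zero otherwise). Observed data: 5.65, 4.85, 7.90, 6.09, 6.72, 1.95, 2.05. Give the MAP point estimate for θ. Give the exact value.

The Uniform(0, θ) likelihood is θ^(−n) for θ ≥ max(xᵢ), zero otherwise. Here max(xᵢ) = 7.90.
Posterior ∝ θ^(−6) · θ^(−7) = θ^(−13) on θ ≥ max(6, 7.90) = 7.90.
This density is strictly decreasing in θ, so the posterior mode lies at the lower boundary of the support.

θ̂_MAP = 7.90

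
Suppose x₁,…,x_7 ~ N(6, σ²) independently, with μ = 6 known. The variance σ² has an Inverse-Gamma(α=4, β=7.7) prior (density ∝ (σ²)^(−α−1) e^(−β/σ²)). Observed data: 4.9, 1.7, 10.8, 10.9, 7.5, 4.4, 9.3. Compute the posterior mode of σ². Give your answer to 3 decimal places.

σ̂²_MAP = 5.756

Sum of squared deviations about the known mean: SS = (4.9−6)² + (1.7−6)² + (10.8−6)² + (10.9−6)² + (7.5−6)² + (4.4−6)² + (9.3−6)² = 82.45.
The Normal likelihood contributes (σ²)^(−n/2) exp(−SS/(2σ²)), so the posterior is Inverse-Gamma(α + n/2, β + SS/2) = Inverse-Gamma(7.5, 48.925).
The mode of Inverse-Gamma(a, b) is b/(a+1) = 48.925/8.5 ≈ 5.756.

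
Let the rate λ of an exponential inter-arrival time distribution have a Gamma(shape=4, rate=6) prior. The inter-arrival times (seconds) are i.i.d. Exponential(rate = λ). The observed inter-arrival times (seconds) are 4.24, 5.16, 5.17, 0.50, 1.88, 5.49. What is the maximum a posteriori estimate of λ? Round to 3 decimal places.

λ̂_MAP = 0.316

The Exponential(rate=λ) likelihood is ∝ λ^n e^(−λΣtᵢ). Here n = 6 and Σtᵢ = 4.24 + 5.16 + 5.17 + 0.50 + 1.88 + 5.49 = 22.44.
Posterior ∝ λ^3e^(−6λ) · λ^6e^(−22.44λ) = λ^9e^(−28.44λ), i.e. Gamma(10, 28.44).
Mode = (a−1)/b = 9/28.44 ≈ 0.316.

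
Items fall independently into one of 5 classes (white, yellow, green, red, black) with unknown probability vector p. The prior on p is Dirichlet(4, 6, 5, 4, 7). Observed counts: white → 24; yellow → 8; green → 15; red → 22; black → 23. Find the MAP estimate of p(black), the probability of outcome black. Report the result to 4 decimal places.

MAP estimate of p(black) = 0.2566

The posterior is Dirichlet(αᵢ + nᵢ) = Dirichlet(28, 14, 20, 26, 30).
For a Dirichlet(a₁,…,a_K) with all aᵢ > 1, the mode has j-th component (aⱼ − 1)/(Σaᵢ − K).
Here Σaᵢ = 118 and K = 5, so p(black) = (30 − 1)/(118 − 5) = 29/113 ≈ 0.2566.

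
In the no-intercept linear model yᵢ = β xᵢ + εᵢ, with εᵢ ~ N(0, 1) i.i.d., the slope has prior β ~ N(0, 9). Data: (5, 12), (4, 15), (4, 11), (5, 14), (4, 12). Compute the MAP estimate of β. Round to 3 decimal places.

β̂_MAP = 2.874

log p(β | y) = −Σ(yᵢ − βxᵢ)²/(2·1) − β²/(2·9) + const.
Setting the derivative to zero: Σxᵢ(yᵢ − βxᵢ)/1 − β/9 = 0, so β = Σxᵢyᵢ / (Σxᵢ² + σ²/τ²).
Σxᵢyᵢ = 5·12 + 4·15 + 4·11 + 5·14 + 4·12 = 282; Σxᵢ² = 98; σ²/τ² = 1/9.
β̂_MAP = 282 / (98 + 1/9) = 282/(883/9) = 2538/883 ≈ 2.874.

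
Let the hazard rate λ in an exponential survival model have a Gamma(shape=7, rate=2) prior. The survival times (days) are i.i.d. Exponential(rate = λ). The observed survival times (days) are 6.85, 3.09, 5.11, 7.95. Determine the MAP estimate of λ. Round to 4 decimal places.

The Exponential(rate=λ) likelihood is ∝ λ^n e^(−λΣtᵢ). Here n = 4 and Σtᵢ = 6.85 + 3.09 + 5.11 + 7.95 = 23.
Posterior ∝ λ^6e^(−2λ) · λ^4e^(−23λ) = λ^10e^(−25λ), i.e. Gamma(11, 25).
Mode = (a−1)/b = 10/25 ≈ 0.4000.

λ̂_MAP = 0.4000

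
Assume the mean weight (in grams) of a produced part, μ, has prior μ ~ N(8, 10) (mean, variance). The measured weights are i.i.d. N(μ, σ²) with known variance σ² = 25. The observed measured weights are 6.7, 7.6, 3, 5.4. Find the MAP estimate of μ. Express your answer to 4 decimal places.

μ̂_MAP = 6.5692

n = 4; x̄ = (6.7 + 7.6 + 3 + 5.4)/4 = 22.7/4 = 5.675.
For a Normal prior and Normal likelihood with known variance, the posterior is Normal; its mode equals its mean, the precision-weighted average.
Prior precision 1/σ₀² = 1/10 = 0.1; data precision n/σ² = 4/25 = 0.16.
μ̂ = (0.1·8 + 0.16·5.675) / (0.1 + 0.16) = 1.708/0.26 = 427/65 ≈ 6.5692.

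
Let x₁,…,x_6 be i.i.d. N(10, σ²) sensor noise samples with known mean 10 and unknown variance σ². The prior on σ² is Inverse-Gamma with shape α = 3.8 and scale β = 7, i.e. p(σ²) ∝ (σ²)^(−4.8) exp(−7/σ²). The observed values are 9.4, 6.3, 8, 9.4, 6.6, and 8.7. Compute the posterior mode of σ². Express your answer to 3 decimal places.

σ̂²_MAP = 2.927

Sum of squared deviations about the known mean: SS = (9.4−10)² + (6.3−10)² + (8−10)² + (9.4−10)² + (6.6−10)² + (8.7−10)² = 31.66.
The Normal likelihood contributes (σ²)^(−n/2) exp(−SS/(2σ²)), so the posterior is Inverse-Gamma(α + n/2, β + SS/2) = Inverse-Gamma(6.8, 22.83).
The mode of Inverse-Gamma(a, b) is b/(a+1) = 22.83/7.8 ≈ 2.927.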